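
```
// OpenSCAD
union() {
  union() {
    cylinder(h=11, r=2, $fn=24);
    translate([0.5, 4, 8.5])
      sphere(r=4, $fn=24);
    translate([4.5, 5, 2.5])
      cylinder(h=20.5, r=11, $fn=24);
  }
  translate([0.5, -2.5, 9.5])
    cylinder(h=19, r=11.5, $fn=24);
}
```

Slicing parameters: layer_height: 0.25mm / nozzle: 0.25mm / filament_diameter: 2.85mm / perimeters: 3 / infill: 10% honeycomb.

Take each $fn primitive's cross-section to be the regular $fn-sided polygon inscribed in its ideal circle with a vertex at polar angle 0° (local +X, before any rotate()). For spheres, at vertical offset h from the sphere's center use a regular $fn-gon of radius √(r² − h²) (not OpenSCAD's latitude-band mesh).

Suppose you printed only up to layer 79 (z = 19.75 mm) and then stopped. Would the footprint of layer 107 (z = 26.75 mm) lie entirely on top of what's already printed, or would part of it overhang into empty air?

entirely on top

Compare the two slices. At z = 19.75: the cylinder is absent (z outside [0, 11]); the sphere at (0.5, 4) is absent (|z−center|=11.250 > r=4); the r=11 cylinder at (4.5, 5) gives a regular 24-gon of circumradius 11 (constant along its height) (area = (24/2)·11.000²·sin(360°/24) = 375.81 mm²); Merging all regions: only the r=11 cylinder at (4.5, 5) is present, so the union is just that shape — area = 375.81 mm²; the r=11.5 cylinder at (0.5, -2.5) contributes a regular 24-gon of circumradius 11.5 (area = (24/2)·11.500²·sin(360°/24) = 410.75 mm²); Combining (union): the regions partially overlap — summed areas 786.55 mm² minus the doubly-counted overlap 207.45 mm² gives 579.10 mm² — area = 579.10 mm². At z = 26.75: the cylinder is absent (z outside [0, 11]); the sphere at (0.5, 4) does not reach this height (|z−center|=18.250 > r=4); the cylinder at (4.5, 5) is not intersected at this z (z outside [2.5, 23]); Merging all regions: nothing is present at this height; the r=11.5 cylinder at (0.5, -2.5) gives a regular 24-gon of circumradius 11.5 (constant along its height) (area = (24/2)·11.500²·sin(360°/24) = 410.75 mm²); Taking the union: only the r=11.5 cylinder at (0.5, -2.5) is present, so the union is just that shape — area = 410.75 mm². Checking containment: the cross-section at z = 26.75 is a subset of the cross-section at z = 19.75.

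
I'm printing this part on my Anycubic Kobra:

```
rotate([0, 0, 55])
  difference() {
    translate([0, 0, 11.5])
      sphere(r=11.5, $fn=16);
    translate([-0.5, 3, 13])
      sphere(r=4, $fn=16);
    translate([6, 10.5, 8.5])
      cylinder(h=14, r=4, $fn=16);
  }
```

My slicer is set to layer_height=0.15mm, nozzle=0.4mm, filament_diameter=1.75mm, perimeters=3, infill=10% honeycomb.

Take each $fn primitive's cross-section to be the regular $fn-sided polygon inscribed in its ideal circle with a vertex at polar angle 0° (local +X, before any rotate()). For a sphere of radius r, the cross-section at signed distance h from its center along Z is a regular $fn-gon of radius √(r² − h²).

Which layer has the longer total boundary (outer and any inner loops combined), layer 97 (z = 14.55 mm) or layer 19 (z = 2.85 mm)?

Layer 97 (z = 14.55): the sphere: section is a regular 16-gon, circumradius = √(r²−h²) = √(11.5²−3.05²) = 11.088 (perimeter = 2·16·11.088·sin(180°/16) = 69.22 mm); the r=4 sphere at (-0.5, 3) contributes a regular 16-gon of circumradius √(4²−1.55²) = 3.687 (perimeter = 2·16·3.687·sin(180°/16) = 23.02 mm); the r=4 cylinder at (6, 10.5) contributes a regular 16-gon of circumradius 4 (perimeter = 2·16·4.000·sin(180°/16) = 24.97 mm); After the difference (first − rest): starting from the r=11.5 sphere, the r=4 sphere at (-0.5, 3) lies wholly inside it (removes its full 41.63 mm² and its 23.02 mm outline becomes a hole wall); the r=4 cylinder at (6, 10.5) partially overlaps it — only the 14.09 mm² overlap (of its 48.98 mm²) is removed, clipping the outline — boundary (outer + 1 inner loop) = 93.80 mm; (whole slice rotated 55° about Z — lengths, areas and connectivity unchanged). So its perimeter = 93.80 mm. Layer 19 (z = 2.85): the sphere: section is a regular 16-gon, circumradius = √(r²−h²) = √(11.5²−8.65²) = 7.578 (perimeter = 2·16·7.578·sin(180°/16) = 47.31 mm); the sphere at (-0.5, 3) does not reach this height (|z−center|=10.150 > r=4); the cylinder at (6, 10.5) is absent (z outside [8.5, 22.5]); Subtracting the remaining from the first: none of the subtracted shapes is present at this height, so the r=11.5 sphere is unchanged — boundary = 47.31 mm; (whole slice rotated 55° about Z — lengths, areas and connectivity unchanged). So its perimeter = 47.31 mm. Layer 97 is larger (93.80 vs 47.31 mm).

layer 97 (z = 14.55 mm)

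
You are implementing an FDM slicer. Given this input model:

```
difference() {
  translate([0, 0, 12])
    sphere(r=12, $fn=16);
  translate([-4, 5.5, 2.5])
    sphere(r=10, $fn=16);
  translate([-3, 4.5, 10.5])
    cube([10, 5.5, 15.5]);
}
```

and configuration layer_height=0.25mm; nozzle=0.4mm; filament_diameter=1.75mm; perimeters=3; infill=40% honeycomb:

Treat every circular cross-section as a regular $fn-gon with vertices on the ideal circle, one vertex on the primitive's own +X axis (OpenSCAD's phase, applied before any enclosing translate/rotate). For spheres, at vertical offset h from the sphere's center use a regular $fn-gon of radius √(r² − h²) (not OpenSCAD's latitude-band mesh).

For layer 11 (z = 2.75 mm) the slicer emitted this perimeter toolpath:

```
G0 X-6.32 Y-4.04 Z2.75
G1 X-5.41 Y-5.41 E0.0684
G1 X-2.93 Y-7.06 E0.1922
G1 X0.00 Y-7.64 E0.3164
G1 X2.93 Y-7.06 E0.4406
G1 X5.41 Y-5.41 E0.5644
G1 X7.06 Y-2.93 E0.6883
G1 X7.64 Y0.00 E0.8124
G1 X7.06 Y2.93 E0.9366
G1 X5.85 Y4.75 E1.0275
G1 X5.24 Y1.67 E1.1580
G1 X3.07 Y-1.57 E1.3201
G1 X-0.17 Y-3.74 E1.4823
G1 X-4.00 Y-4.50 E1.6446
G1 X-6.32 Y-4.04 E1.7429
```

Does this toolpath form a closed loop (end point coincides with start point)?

yes

Start point (G0): (-6.32, -4.04). End point (last G1): the path returns to the start — closed.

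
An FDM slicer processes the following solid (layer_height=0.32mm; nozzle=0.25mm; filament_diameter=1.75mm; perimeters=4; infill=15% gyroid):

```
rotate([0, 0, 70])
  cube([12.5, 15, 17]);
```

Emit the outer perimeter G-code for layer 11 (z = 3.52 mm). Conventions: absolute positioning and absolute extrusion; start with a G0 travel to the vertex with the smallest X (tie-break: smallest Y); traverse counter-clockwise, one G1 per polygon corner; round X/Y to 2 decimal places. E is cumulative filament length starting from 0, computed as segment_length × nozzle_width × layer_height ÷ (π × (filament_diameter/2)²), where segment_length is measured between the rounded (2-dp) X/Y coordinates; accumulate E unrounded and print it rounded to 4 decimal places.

G0 X-14.10 Y5.13 Z3.52
G1 X0.00 Y0.00 E0.4990
G1 X4.28 Y11.75 E0.9150
G1 X-9.82 Y16.88 E1.4140
G1 X-14.10 Y5.13 E1.8299

At z = 3.52 mm: the cube is present — its section is the full 12.5×15 rectangle; (whole slice rotated 70° about Z — lengths, areas and connectivity unchanged). The outline is a single polygon with 4 vertices. Extrusion per mm of travel: 0.25 × 0.32 / (π × 0.875²) = 0.033260. Accumulating E over each segment gives final E = 1.8299.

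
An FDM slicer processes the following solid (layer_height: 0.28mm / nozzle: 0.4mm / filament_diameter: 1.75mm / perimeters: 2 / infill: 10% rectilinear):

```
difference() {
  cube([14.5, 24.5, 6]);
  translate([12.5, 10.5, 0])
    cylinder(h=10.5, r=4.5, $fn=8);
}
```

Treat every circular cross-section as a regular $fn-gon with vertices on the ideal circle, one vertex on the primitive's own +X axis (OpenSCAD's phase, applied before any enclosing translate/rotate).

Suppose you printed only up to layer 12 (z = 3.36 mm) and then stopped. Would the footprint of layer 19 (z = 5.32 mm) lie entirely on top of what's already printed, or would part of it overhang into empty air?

entirely on top

Compare the two slices. At z = 3.36: the cube is present — its section is the full 14.5×24.5 rectangle (area 355.25 mm²); the cylinder at (12.5, 10.5): section is a regular 8-gon, circumradius r=4.5 (area = (8/2)·4.500²·sin(360°/8) = 57.28 mm²); Taking the first minus the rest: starting from the 14.5×24.5 cube (355.25 mm²), the r=4.5 cylinder at (12.5, 10.5) partially overlaps it — only the 44.98 mm² overlap (of its 57.28 mm²) is removed, clipping the outline — area = 310.27 mm². At z = 5.32: the cube (footprint 14.5×24.5) is included at this height (area 355.25 mm²); the r=4.5 cylinder at (12.5, 10.5) contributes a regular 8-gon of circumradius 4.5 (area = (8/2)·4.500²·sin(360°/8) = 57.28 mm²); Taking the first minus the rest: starting from the 14.5×24.5 cube (355.25 mm²), the r=4.5 cylinder at (12.5, 10.5) partially overlaps it — only the 44.98 mm² overlap (of its 57.28 mm²) is removed, clipping the outline — area = 310.27 mm². Checking containment: the cross-section at z = 5.32 is a subset of the cross-section at z = 3.36.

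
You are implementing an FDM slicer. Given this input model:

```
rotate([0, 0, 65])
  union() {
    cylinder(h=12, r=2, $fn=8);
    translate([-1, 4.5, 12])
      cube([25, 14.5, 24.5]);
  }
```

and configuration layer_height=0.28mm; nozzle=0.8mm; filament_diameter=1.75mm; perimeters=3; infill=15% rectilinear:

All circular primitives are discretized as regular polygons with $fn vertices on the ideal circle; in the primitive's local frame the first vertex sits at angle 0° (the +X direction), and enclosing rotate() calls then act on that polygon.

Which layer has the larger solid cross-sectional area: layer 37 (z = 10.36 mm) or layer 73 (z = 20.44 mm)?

Layer 37 (z = 10.36): the r=2 cylinder contributes a regular 8-gon of circumradius 2 (area = (8/2)·2.000²·sin(360°/8) = 11.31 mm²); the cube at (-1, 4.5) does not reach this height (z outside [12, 36.5]); Taking the union: only the r=2 cylinder is present, so the union is just that shape — area = 11.31 mm²; (rotated 65° about Z; rotation is an isometry so areas/perimeters/island counts are preserved). So its area = 11.31 mm². Layer 73 (z = 20.44): the cylinder does not reach this height (z outside [0, 12]); the cube at (-1, 4.5) (footprint 25×14.5) is included at this height (area 362.50 mm²); Merging all regions: only the 25×14.5 cube at (-1, 4.5) is present, so the union is just that shape — area = 362.50 mm²; (rotated 65° about Z; rotation is an isometry so areas/perimeters/island counts are preserved). So its area = 362.50 mm². Layer 73 is larger (362.50 vs 11.31 mm²).

layer 73 (z = 20.44 mm)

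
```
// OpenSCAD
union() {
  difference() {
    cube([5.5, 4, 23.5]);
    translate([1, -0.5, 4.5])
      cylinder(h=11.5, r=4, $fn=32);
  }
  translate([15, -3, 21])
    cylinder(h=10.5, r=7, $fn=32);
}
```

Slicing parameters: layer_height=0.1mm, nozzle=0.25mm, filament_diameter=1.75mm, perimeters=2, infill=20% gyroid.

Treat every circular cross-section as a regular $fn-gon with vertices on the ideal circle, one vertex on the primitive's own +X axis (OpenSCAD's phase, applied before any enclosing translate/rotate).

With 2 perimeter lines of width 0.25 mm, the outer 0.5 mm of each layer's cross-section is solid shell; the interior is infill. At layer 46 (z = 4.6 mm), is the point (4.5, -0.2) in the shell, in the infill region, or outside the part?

outside

At z = 4.6 mm: the cube (footprint 5.5×4) is included at this height; the cylinder at (1, -0.5): section is a regular 32-gon, circumradius r=4; Taking the first minus the rest: starting from the 5.5×4 cube, the r=4 cylinder at (1, -0.5) partially overlaps it — only the 13.94 mm² overlap (of its 49.94 mm²) is removed, clipping the outline — 1 connected region; the cylinder at (15, -3) is not intersected at this z (z outside [21, 31.5]); Merging all regions: only the result so far is present, so the union is just that shape — 1 connected region. Overall, the cross-section is a single solid region. The nearest boundary edge runs (5.50, 0.00)→(4.95, 0.00); distance from the point to it = 0.49 mm. The point is not inside any of the regions above, so it lies outside the cross-section (0.49 mm from the nearest boundary).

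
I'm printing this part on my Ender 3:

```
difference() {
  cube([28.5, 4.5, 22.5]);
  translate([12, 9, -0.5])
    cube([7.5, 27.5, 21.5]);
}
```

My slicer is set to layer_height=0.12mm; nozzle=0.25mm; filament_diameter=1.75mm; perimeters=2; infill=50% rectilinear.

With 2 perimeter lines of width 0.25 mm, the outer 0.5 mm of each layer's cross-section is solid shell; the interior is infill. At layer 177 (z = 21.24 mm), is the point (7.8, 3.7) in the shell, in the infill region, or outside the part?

At z = 21.24 mm: the cube is present — its section is the full 28.5×4.5 rectangle; the cube at (12, 9) is not intersected at this z (z outside [-0.5, 21]); After the difference (first − rest): none of the subtracted shapes is present at this height, so the 28.5×4.5 cube is unchanged — 1 connected region. Overall, the cross-section is a single solid region. The nearest boundary edge runs (28.50, 4.50)→(0.00, 4.50); distance from the point to it = 0.80 mm. The point is inside the cross-section and 0.80 mm from the nearest boundary — more than the 0.5 mm shell width (2 × 0.25), so it's in the infill interior.

infill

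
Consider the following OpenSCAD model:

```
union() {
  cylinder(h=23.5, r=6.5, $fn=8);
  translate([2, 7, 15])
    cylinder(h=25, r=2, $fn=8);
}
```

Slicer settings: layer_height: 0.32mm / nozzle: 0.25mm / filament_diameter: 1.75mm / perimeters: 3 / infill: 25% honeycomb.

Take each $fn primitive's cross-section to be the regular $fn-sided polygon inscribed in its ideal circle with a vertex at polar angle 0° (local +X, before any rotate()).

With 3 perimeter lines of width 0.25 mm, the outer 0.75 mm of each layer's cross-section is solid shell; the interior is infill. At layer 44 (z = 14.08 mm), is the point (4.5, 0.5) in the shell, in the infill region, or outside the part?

infill

At z = 14.08 mm: the r=6.5 cylinder gives a regular 8-gon of circumradius 6.5 (constant along its height); the cylinder at (2, 7) is absent (z outside [15, 40]); Merging all regions: only the r=6.5 cylinder is present, so the union is just that shape — 1 connected region. Overall, the cross-section is a single solid region. The nearest boundary edge runs (6.50, 0.00)→(4.60, 4.60); distance from the point to it = 1.66 mm. The point is inside the cross-section and 1.66 mm from the nearest boundary — more than the 0.75 mm shell width (3 × 0.25), so it's in the infill interior.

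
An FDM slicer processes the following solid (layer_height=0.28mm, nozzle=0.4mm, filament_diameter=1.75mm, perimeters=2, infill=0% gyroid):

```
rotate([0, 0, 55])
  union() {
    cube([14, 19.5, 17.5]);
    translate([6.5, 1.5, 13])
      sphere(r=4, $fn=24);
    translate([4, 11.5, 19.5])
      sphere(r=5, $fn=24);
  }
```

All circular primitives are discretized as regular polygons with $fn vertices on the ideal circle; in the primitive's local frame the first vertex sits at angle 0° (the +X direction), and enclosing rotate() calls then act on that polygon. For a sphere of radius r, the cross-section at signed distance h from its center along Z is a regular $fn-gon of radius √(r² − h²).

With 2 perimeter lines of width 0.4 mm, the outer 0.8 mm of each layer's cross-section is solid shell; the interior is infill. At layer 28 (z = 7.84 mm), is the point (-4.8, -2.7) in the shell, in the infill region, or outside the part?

outside

At z = 7.84 mm: the cube is present — its section is the full 14×19.5 rectangle; the sphere at (6.5, 1.5) is absent (|z−center|=5.160 > r=4); the sphere at (4, 11.5) is absent (|z−center|=11.660 > r=5); Taking the union: only the 14×19.5 cube is present, so the union is just that shape — 1 connected region; (whole slice rotated 55° about Z — lengths, areas and connectivity unchanged). Overall, the cross-section is a single solid region. Undo the 55° rotation: the query point maps to (-4.965, 2.383) in the un-rotated model frame. The nearest boundary edge runs (0.00, 19.50)→(0.00, 0.00); distance from the point to it = 4.96 mm. The point is not inside any of the regions above, so it lies outside the cross-section (4.96 mm from the nearest boundary).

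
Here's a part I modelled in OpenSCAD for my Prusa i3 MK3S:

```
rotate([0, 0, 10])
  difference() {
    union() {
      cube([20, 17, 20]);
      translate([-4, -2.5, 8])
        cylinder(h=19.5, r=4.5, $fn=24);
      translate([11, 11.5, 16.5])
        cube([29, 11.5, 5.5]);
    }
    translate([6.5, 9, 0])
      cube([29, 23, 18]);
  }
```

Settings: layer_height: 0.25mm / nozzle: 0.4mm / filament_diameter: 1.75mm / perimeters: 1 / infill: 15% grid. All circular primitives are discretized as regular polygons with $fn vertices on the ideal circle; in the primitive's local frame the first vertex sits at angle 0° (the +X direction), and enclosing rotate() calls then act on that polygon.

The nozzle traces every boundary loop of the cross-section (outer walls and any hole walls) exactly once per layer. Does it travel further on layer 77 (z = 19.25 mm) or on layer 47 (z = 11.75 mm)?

layer 77 (z = 19.25 mm)

Layer 77 (z = 19.25): the 20×17 cube contributes its full rectangle (perimeter 74.00 mm); the r=4.5 cylinder at (-4, -2.5) gives a regular 24-gon of circumradius 4.5 (constant along its height) (perimeter = 2·24·4.500·sin(180°/24) = 28.19 mm); the cube at (11, 11.5) is present — its section is the full 29×11.5 rectangle (perimeter 81.00 mm); Taking the union: the regions partially overlap (shared area 49.50 mm²), so the edge portions inside another operand are dropped and the merged outline is re-measured after clipping — boundary = 154.19 mm; the cube at (6.5, 9) is not intersected at this z (z outside [0, 18]); Taking the first minus the rest: none of the subtracted shapes is present at this height, so the result so far is unchanged — boundary = 154.19 mm; (rotated 10° about Z; rotation is an isometry so areas/perimeters/island counts are preserved). So its perimeter = 154.19 mm. Layer 47 (z = 11.75): the 20×17 cube contributes its full rectangle (perimeter 74.00 mm); the r=4.5 cylinder at (-4, -2.5) contributes a regular 24-gon of circumradius 4.5 (perimeter = 2·24·4.500·sin(180°/24) = 28.19 mm); the cube at (11, 11.5) is absent (z outside [16.5, 22]); Merging all regions: the 2 present regions are separate (no shared area or edge), so areas and boundary lengths simply add and each stays a separate island — boundary = 102.19 mm; the 29×23 cube at (6.5, 9) contributes its full rectangle (perimeter 104.00 mm); Taking the first minus the rest: starting from that combined region, the 29×23 cube at (6.5, 9) partially overlaps it — only the 108.00 mm² overlap (of its 667.00 mm²) is removed, clipping the outline — boundary = 102.19 mm; (rotated 10° about Z; rotation is an isometry so areas/perimeters/island counts are preserved). So its perimeter = 102.19 mm. Layer 77 is larger (154.19 vs 102.19 mm).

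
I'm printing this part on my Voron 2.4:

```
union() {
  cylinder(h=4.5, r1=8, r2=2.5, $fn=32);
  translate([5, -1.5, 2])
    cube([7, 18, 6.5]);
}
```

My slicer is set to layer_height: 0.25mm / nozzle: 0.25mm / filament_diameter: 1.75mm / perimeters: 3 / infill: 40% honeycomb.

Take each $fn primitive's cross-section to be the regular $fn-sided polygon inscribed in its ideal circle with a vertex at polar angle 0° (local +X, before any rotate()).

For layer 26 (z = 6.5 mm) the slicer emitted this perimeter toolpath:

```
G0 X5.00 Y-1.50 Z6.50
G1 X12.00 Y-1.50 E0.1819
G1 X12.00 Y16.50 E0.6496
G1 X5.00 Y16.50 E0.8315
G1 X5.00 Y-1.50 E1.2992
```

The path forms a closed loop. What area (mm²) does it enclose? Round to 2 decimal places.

126.00 mm²

Apply the shoelace formula to the sequence of (X, Y) vertices; enclosed area = 126.00 mm².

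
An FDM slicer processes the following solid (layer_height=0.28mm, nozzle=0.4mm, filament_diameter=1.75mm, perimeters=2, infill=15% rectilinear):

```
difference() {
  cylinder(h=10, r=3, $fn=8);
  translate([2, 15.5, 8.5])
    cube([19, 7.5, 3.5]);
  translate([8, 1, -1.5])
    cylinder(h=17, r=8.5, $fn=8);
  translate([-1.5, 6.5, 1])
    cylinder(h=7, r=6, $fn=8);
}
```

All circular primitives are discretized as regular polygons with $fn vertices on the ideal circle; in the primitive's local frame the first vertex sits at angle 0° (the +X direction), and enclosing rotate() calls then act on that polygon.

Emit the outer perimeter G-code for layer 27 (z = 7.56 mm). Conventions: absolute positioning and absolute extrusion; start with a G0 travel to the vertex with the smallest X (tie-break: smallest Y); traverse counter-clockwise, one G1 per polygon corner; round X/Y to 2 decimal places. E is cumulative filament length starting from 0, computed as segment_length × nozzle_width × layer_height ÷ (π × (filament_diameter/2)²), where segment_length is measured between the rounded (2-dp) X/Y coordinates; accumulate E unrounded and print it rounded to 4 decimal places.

At z = 7.56 mm: the r=3 cylinder contributes a regular 8-gon of circumradius 3; the cube at (2, 15.5) is absent (z outside [8.5, 12]); the r=8.5 cylinder at (8, 1) contributes a regular 8-gon of circumradius 8.5; the r=6 cylinder at (-1.5, 6.5) contributes a regular 8-gon of circumradius 6; Taking the first minus the rest: starting from the r=3 cylinder, the r=8.5 cylinder at (8, 1) partially overlaps it — only the 11.84 mm² overlap (of its 204.35 mm²) is removed, clipping the outline; the r=6 cylinder at (-1.5, 6.5) partially overlaps it — only the 3.97 mm² overlap (of its 101.82 mm²) is removed, clipping the outline — 1 connected region. The outline is a single polygon with 7 vertices. Extrusion per mm of travel: 0.4 × 0.28 / (π × 0.875²) = 0.046564. Accumulating E over each segment gives final E = 0.5970.

G0 X-3.00 Y0.00 Z7.56
G1 X-2.12 Y-2.12 E0.1069
G1 X0.00 Y-3.00 E0.2138
G1 X0.99 Y-2.59 E0.2637
G1 X-0.47 Y0.93 E0.4411
G1 X-1.50 Y0.50 E0.4931
G1 X-2.60 Y0.96 E0.5486
G1 X-3.00 Y0.00 E0.5970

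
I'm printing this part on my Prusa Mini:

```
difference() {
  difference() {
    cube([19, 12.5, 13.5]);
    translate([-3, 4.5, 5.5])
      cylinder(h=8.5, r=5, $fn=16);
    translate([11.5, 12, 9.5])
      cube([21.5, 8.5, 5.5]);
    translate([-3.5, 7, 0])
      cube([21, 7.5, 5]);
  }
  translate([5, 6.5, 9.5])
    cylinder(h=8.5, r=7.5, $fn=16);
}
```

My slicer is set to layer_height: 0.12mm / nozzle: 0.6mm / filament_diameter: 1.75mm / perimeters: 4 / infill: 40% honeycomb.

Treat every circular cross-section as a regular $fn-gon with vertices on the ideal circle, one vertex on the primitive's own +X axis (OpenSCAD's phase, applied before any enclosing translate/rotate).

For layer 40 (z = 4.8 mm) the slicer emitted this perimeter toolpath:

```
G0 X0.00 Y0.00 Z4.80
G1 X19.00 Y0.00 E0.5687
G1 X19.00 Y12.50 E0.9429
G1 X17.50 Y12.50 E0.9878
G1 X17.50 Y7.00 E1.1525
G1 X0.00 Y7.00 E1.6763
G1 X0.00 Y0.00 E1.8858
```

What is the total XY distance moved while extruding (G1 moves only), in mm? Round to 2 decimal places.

Sum the Euclidean lengths of each G1 segment: total = 63.00 mm.

63.00 mm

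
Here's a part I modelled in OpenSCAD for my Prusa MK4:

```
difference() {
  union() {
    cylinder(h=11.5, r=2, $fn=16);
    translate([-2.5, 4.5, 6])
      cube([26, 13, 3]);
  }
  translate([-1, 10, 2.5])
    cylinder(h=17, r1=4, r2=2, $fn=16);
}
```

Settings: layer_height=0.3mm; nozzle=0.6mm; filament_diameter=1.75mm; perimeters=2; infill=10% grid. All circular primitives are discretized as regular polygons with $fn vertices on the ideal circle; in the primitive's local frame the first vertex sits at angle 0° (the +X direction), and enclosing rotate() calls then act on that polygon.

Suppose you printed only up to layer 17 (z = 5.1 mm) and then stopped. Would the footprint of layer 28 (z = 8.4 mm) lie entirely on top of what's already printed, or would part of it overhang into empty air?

Compare the two slices. At z = 5.1: the r=2 cylinder contributes a regular 16-gon of circumradius 2 (area = (16/2)·2.000²·sin(360°/16) = 12.25 mm²); the cube at (-2.5, 4.5) is not intersected at this z (z outside [6, 9]); Taking the union: only the r=2 cylinder is present, so the union is just that shape — area = 12.25 mm²; the cone at (-1, 10) contributes a regular 16-gon of circumradius 3.694 (interpolated between r1=4 and r2=2 at t=0.153) (area = (16/2)·3.694²·sin(360°/16) = 41.78 mm²); After the difference (first − rest): starting from the result so far (12.25 mm²), the cone at (-1, 10) misses the remaining region (no effect) — area = 12.25 mm². At z = 8.4: the cylinder: section is a regular 16-gon, circumradius r=2 (area = (16/2)·2.000²·sin(360°/16) = 12.25 mm²); the cube at (-2.5, 4.5) is present — its section is the full 26×13 rectangle (area 338.00 mm²); Taking the union: the 2 present regions are separate (no shared area or edge), so areas and boundary lengths simply add and each stays a separate island — area = 350.25 mm²; the cone at (-1, 10) (r1=4→r2=2) has section circumradius 3.306 here — a regular 16-gon (area = (16/2)·3.306²·sin(360°/16) = 33.46 mm²); After the difference (first − rest): starting from that combined region (350.25 mm²), the cone at (-1, 10) partially overlaps it — only the 26.17 mm² overlap (of its 33.46 mm²) is removed, clipping the outline — area = 324.07 mm². Checking containment: at z = 8.4 the cross-section extends beyond the z = 5.1 cross-section by about 311.83 mm².

part overhangs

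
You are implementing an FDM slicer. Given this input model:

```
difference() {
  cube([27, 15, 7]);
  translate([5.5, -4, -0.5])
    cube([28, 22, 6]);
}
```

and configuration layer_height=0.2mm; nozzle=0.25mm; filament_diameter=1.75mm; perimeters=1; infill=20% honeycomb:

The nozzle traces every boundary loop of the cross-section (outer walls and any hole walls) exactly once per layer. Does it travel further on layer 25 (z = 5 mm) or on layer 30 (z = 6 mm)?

Layer 25 (z = 5): the 27×15 cube contributes its full rectangle (perimeter 84.00 mm); the 28×22 cube at (5.5, -4) contributes its full rectangle (perimeter 100.00 mm); Subtracting the remaining from the first: starting from the 27×15 cube, the 28×22 cube at (5.5, -4) partially overlaps it — only the 322.50 mm² overlap (of its 616.00 mm²) is removed, clipping the outline — boundary = 41.00 mm. So its perimeter = 41.00 mm. Layer 30 (z = 6): the 27×15 cube contributes its full rectangle (perimeter 84.00 mm); the cube at (5.5, -4) is absent (z outside [-0.5, 5.5]); After the difference (first − rest): none of the subtracted shapes is present at this height, so the 27×15 cube is unchanged — boundary = 84.00 mm. So its perimeter = 84.00 mm. Layer 30 is larger (84.00 vs 41.00 mm).

layer 30 (z = 6 mm)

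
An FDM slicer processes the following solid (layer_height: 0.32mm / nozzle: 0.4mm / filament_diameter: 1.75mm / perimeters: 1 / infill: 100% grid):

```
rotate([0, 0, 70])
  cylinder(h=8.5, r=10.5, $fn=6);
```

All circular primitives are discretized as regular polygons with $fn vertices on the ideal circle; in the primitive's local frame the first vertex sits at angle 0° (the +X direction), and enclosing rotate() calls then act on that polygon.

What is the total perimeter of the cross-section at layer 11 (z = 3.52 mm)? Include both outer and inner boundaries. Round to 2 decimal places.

63.00 mm

At z = 3.52 mm: the r=10.5 cylinder gives a regular 6-gon of circumradius 10.5 (constant along its height) (perimeter = 2·6·10.500·sin(180°/6) = 63.00 mm); (whole slice rotated 70° about Z — lengths, areas and connectivity unchanged). Overall, the cross-section is a single solid region. Total boundary length (outer) = 63.00 mm.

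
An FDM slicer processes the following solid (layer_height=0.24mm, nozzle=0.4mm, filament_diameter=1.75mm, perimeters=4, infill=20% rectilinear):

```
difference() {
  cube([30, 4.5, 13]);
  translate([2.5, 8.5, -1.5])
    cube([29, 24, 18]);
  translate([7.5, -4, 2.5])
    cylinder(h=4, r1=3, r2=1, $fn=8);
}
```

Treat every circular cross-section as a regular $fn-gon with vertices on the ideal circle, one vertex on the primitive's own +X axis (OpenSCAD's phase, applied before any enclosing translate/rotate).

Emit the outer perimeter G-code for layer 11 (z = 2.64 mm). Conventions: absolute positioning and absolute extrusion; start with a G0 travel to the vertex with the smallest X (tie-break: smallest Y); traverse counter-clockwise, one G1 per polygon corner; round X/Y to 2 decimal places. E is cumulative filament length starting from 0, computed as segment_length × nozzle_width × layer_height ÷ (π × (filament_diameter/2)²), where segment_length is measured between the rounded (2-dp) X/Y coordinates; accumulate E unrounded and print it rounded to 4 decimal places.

G0 X0.00 Y0.00 Z2.64
G1 X30.00 Y0.00 E1.1974
G1 X30.00 Y4.50 E1.3770
G1 X0.00 Y4.50 E2.5743
G1 X0.00 Y0.00 E2.7539

At z = 2.64 mm: the cube (footprint 30×4.5) is included at this height; the cube at (2.5, 8.5) is present — its section is the full 29×24 rectangle; the cone at (7.5, -4): at t=0.035 of its height the radius interpolates to r₁+(r₂−r₁)t = 2.930, giving a regular 8-gon of that circumradius; Taking the first minus the rest: starting from the 30×4.5 cube, the 29×24 cube at (2.5, 8.5) misses the remaining region (no effect); the cone at (7.5, -4) misses the remaining region (no effect) — 1 connected region. The outline is a single polygon with 4 vertices. Extrusion per mm of travel: 0.4 × 0.24 / (π × 0.875²) = 0.039912. Accumulating E over each segment gives final E = 2.7539.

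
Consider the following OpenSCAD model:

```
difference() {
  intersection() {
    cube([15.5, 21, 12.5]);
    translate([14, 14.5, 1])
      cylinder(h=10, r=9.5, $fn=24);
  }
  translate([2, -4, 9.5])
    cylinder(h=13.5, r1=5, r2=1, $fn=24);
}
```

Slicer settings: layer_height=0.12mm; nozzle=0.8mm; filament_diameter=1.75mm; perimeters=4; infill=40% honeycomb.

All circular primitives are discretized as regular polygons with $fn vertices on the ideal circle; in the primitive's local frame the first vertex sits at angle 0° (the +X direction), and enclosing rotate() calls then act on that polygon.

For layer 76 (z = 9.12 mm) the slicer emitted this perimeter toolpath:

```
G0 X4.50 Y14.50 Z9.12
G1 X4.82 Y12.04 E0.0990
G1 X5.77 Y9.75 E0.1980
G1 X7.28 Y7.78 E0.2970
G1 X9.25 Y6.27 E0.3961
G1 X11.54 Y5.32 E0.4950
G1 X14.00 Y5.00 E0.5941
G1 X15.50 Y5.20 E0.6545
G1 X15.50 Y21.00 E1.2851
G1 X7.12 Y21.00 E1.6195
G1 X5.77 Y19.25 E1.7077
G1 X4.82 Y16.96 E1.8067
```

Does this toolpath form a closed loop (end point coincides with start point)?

Start point (G0): (4.50, 14.50). End point (last G1): the path does not return to the start — open.

no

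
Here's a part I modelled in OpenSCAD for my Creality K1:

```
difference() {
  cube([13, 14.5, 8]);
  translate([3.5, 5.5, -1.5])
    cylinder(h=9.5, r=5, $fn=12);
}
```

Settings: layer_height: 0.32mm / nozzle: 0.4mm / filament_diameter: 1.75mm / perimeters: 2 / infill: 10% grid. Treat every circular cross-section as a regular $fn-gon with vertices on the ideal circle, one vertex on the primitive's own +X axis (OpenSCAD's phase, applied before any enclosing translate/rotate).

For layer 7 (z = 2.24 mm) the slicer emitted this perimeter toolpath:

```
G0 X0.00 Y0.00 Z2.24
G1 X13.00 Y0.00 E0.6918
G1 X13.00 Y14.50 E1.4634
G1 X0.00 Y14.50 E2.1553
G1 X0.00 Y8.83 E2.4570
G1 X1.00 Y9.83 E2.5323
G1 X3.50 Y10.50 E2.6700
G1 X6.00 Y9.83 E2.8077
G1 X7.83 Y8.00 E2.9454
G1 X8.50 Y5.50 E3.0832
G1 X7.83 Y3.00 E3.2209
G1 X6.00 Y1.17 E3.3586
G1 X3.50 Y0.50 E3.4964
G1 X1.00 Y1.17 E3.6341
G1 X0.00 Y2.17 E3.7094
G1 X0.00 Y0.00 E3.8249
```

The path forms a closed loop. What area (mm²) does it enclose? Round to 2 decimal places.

120.02 mm²

Apply the shoelace formula to the sequence of (X, Y) vertices; enclosed area = 120.02 mm².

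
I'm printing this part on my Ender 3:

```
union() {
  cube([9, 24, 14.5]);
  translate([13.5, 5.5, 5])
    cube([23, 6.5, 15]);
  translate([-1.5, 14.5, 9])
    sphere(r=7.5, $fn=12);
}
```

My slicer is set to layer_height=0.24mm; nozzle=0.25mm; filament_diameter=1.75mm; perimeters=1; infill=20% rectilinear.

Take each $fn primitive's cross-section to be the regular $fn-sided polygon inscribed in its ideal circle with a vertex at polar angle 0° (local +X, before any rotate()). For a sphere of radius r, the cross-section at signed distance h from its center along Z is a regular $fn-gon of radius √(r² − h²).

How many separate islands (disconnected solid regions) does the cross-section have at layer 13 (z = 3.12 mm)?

At z = 3.12 mm: the cube is present — its section is the full 9×24 rectangle; the cube at (13.5, 5.5) is absent (z outside [5, 20]); the r=7.5 sphere at (-1.5, 14.5) contributes a regular 12-gon of circumradius √(7.5²−5.88²) = 4.656; Combining (union): the regions partially overlap (shared area 19.15 mm²), so overlapping operands fuse into one piece — 1 connected region. Overall, the cross-section is a single solid region. Island count = 1.

1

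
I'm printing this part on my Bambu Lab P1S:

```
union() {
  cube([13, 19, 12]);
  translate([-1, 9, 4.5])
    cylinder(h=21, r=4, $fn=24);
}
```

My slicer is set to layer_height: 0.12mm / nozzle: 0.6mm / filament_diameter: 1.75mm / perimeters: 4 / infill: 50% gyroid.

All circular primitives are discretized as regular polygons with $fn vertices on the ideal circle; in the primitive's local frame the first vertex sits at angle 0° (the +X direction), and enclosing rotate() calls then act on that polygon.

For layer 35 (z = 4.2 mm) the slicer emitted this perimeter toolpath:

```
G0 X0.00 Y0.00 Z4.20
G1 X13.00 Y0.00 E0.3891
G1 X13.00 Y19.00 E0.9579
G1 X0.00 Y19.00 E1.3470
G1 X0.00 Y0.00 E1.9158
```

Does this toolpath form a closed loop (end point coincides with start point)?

Start point (G0): (0.00, 0.00). End point (last G1): the path returns to the start — closed.

yes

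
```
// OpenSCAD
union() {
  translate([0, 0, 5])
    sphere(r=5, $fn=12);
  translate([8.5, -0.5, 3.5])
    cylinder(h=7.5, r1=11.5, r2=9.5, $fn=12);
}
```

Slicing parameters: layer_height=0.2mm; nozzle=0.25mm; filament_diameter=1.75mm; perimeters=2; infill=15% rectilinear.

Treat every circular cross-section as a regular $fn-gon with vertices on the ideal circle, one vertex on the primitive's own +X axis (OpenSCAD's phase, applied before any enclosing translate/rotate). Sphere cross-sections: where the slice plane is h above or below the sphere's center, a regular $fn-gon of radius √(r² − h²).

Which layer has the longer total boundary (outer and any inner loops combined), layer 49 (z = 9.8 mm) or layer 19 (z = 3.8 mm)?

Layer 49 (z = 9.8): the r=5 sphere contributes a regular 12-gon of circumradius √(5²−4.8²) = 1.400 (perimeter = 2·12·1.400·sin(180°/12) = 8.70 mm); the cone at (8.5, -0.5): at t=0.840 of its height the radius interpolates to r₁+(r₂−r₁)t = 9.820, giving a regular 12-gon of that circumradius (perimeter = 2·12·9.820·sin(180°/12) = 61.00 mm); Merging all regions: the regions partially overlap (shared area 5.66 mm²), so the edge portions inside another operand are dropped and the merged outline is re-measured after clipping — boundary = 61.11 mm. So its perimeter = 61.11 mm. Layer 19 (z = 3.8): the r=5 sphere slices to a regular 12-gon of circumradius 4.854 (√(r²−h²) with h=1.2 from center) (perimeter = 2·12·4.854·sin(180°/12) = 30.15 mm); the cone at (8.5, -0.5) contributes a regular 12-gon of circumradius 11.420 (interpolated between r1=11.5 and r2=9.5 at t=0.040) (perimeter = 2·12·11.420·sin(180°/12) = 70.94 mm); Merging all regions: the regions partially overlap (shared area 56.54 mm²), so the edge portions inside another operand are dropped and the merged outline is re-measured after clipping — boundary = 73.32 mm. So its perimeter = 73.32 mm. Layer 19 is larger (73.32 vs 61.11 mm).

layer 19 (z = 3.8 mm)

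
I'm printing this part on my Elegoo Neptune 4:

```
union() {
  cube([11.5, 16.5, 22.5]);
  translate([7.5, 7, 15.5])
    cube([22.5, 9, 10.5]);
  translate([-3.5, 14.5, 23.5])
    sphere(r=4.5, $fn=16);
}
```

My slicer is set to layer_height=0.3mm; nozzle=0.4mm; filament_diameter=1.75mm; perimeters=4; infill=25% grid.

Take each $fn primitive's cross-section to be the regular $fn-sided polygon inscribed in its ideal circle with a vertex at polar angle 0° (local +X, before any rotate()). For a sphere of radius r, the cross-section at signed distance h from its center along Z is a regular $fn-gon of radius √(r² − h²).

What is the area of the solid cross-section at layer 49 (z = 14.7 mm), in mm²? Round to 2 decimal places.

At z = 14.7 mm: the cube (footprint 11.5×16.5) is included at this height (area 189.75 mm²); the cube at (7.5, 7) does not reach this height (z outside [15.5, 26]); the sphere at (-3.5, 14.5) is absent (|z−center|=8.800 > r=4.5); Merging all regions: only the 11.5×16.5 cube is present, so the union is just that shape — area = 189.75 mm². Overall, the cross-section is a single solid region. Net area = 189.75 mm².

189.75 mm²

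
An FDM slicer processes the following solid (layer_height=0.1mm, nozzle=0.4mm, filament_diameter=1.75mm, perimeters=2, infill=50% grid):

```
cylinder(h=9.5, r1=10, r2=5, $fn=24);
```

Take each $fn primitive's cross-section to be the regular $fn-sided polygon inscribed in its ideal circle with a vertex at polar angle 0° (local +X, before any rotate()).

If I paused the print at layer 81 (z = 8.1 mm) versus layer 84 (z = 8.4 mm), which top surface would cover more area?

layer 81 (z = 8.1 mm)

Layer 81 (z = 8.1): the cone: at t=0.853 of its height the radius interpolates to r₁+(r₂−r₁)t = 5.737, giving a regular 24-gon of that circumradius (area = (24/2)·5.737²·sin(360°/24) = 102.22 mm²). So its area = 102.22 mm². Layer 84 (z = 8.4): the cone (r1=10→r2=5) has section circumradius 5.579 here — a regular 24-gon (area = (24/2)·5.579²·sin(360°/24) = 96.67 mm²). So its area = 96.67 mm². Layer 81 is larger (102.22 vs 96.67 mm²).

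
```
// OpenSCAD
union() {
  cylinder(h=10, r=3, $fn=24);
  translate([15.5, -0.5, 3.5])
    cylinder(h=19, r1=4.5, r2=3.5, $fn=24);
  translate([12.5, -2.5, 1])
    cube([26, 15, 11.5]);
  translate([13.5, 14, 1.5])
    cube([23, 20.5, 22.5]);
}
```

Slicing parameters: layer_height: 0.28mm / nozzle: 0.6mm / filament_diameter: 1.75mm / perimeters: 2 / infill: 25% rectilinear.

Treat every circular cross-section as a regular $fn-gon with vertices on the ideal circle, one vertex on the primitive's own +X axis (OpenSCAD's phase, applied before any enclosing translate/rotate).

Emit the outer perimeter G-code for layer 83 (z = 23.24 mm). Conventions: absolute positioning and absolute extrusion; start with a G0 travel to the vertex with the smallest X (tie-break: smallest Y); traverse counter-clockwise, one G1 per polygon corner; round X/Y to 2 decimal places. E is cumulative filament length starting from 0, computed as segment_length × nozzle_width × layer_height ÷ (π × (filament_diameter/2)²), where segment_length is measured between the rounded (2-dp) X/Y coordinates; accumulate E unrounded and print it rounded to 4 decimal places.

G0 X13.50 Y14.00 Z23.24
G1 X36.50 Y14.00 E1.6065
G1 X36.50 Y34.50 E3.0383
G1 X13.50 Y34.50 E4.6448
G1 X13.50 Y14.00 E6.0766

At z = 23.24 mm: the cylinder does not reach this height (z outside [0, 10]); the cone at (15.5, -0.5) is absent (z outside [3.5, 22.5]); the cube at (12.5, -2.5) does not reach this height (z outside [1, 12.5]); the cube at (13.5, 14) is present — its section is the full 23×20.5 rectangle; Combining (union): only the 23×20.5 cube at (13.5, 14) is present, so the union is just that shape — 1 connected region. The outline is a single polygon with 4 vertices. Extrusion per mm of travel: 0.6 × 0.28 / (π × 0.875²) = 0.069846. Accumulating E over each segment gives final E = 6.0766.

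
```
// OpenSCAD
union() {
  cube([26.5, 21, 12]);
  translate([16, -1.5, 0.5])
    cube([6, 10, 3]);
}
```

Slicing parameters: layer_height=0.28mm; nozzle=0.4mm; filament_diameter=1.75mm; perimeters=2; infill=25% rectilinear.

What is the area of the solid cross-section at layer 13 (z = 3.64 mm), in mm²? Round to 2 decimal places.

556.50 mm²

At z = 3.64 mm: the cube is present — its section is the full 26.5×21 rectangle (area 556.50 mm²); the cube at (16, -1.5) is absent (z outside [0.5, 3.5]); Taking the union: only the 26.5×21 cube is present, so the union is just that shape — area = 556.50 mm². Overall, the cross-section is a single solid region. Net area = 556.50 mm².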